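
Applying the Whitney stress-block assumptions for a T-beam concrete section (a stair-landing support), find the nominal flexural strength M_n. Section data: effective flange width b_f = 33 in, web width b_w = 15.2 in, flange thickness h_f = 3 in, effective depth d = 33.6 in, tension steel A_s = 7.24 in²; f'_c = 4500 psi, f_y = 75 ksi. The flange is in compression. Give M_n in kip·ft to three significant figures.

Tension: T = A_s f_y = 7.24 × 75 = 543 kips.
Try a within the flange: a = T/(0.85 f'_c b_f) = 543/(0.85 × 4.5 × 33) = 4.302 in.
a = 4.302 > h_f = 3 in: the block extends into the web. Split into flange-overhang and web parts.
C_f = 0.85 f'_c (b_f − b_w) h_f = 0.85 × 4.5 × (33 − 15.2) × 3 = 204.3 kips.
Remaining web compression depth: a_w = (T − C_f)/(0.85 f'_c b_w) = (543 − 204.3)/(0.85 × 4.5 × 15.2) = 5.826 in.
M_n = C_f(d − h_f/2) + (T − C_f)(d − a_w/2) = 204.3 × (33.6 − 1.5) + 338.7 × (33.6 − 2.913) = 6558.0 + 10393.7 = 16951.7 kip·in.
M_n = 16951.7/12 = 1412.64 kip·ft.

M_n ≈ 1410 kip·ft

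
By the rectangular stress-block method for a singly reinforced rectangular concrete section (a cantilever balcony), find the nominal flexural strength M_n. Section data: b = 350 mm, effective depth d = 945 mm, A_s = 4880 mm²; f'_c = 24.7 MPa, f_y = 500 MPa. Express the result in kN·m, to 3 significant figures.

M_n ≈ 1900 kN·m

T = A_s f_y = 4880 × 500 = 2440000 N = 2440 kN.
From C = T: a = T/(0.85 f'_c b) = 2440000/(0.85 × 24.7 × 350) = 332.05 mm.
M_n = T(d − a/2) = 2440 kN × (945 − 166.025) mm = 1900.70 kN·m.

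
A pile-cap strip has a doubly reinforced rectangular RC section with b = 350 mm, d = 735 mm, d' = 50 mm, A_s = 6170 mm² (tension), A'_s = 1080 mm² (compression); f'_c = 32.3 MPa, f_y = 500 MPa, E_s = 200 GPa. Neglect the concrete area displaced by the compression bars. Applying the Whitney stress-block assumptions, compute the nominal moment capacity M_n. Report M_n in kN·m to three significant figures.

Assume both tension and compression steel yield.
Net tension couple steel: A_s − A'_s = 5090 mm².
a = (A_s − A'_s) f_y / (0.85 f'_c b) = 2545000/(0.85 × 32.3 × 350) = 264.85 mm.
c = a/β₁ = 264.85/0.819 = 323.38 mm; ε'_s = 0.003(c − d')/c = 0.0025 ≥ f_y/E_s = 0.0025, so compression steel does yield.
M_n = (A_s − A'_s) f_y (d − a/2) + A'_s f_y (d − d') = [2545000 × (735 − 132.425) + 540000 × (735 − 50)] × 10⁻⁶ = 1533.55 + 369.90 = 1903.45 kN·m.

M_n ≈ 1900 kN·m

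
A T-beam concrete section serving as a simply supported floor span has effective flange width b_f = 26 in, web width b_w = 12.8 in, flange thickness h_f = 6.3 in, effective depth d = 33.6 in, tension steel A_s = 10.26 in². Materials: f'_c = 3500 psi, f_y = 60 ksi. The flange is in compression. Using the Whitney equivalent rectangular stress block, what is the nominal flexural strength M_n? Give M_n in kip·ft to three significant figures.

Tension: T = A_s f_y = 10.26 × 60 = 615.6 kips.
Try a within the flange: a = T/(0.85 f'_c b_f) = 615.6/(0.85 × 3.5 × 26) = 7.959 in.
a = 7.959 > h_f = 6.3 in: the block extends into the web. Split into flange-overhang and web parts.
C_f = 0.85 f'_c (b_f − b_w) h_f = 0.85 × 3.5 × (26 − 12.8) × 6.3 = 247.4 kips.
Remaining web compression depth: a_w = (T − C_f)/(0.85 f'_c b_w) = (615.6 − 247.4)/(0.85 × 3.5 × 12.8) = 9.669 in.
M_n = C_f(d − h_f/2) + (T − C_f)(d − a_w/2) = 247.4 × (33.6 − 3.15) + 368.2 × (33.6 − 4.8345) = 7533.3 + 10591.5 = 18124.8 kip·in.
M_n = 18124.8/12 = 1510.40 kip·ft.

M_n ≈ 1510 kip·ft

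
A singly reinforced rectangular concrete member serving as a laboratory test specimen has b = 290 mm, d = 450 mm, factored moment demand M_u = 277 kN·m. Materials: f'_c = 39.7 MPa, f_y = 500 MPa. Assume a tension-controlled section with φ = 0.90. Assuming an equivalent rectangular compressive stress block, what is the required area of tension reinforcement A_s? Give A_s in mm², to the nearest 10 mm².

M_n = M_u/φ = 277/0.90 = 307.778 kN·m.
With M_n = 0.85 f'_c a b (d − a/2), solve the quadratic for a:
a = d − √(d² − 2M_n/(0.85 f'_c b)) = 450 − √(450² − 2 × 307.778×10⁶/(0.85 × 39.7 × 290)) = 76.37 mm.
A_s = 0.85 f'_c a b / f_y = 0.85 × 39.7 × 76.37 × 290 / 500 = 1494.7 mm².

A_s ≈ 1490 mm²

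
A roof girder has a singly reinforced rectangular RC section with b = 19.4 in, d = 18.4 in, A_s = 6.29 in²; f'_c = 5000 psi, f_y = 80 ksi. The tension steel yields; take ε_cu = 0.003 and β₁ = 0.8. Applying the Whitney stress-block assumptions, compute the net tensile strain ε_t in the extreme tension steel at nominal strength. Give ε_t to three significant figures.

ε_t ≈ 0.00424

a = A_s f_y/(0.85 f'_c b) = 6.103 in.
β₁ = 0.8, so c = a/β₁ = 6.103/0.8 = 7.629 in.
From the linear strain diagram with ε_cu = 0.003: ε_t = 0.003 (d − c)/c = 0.003 × (18.4 − 7.629)/7.629 = 0.00424.
ε_t is between 0.004 and 0.005 — transition zone.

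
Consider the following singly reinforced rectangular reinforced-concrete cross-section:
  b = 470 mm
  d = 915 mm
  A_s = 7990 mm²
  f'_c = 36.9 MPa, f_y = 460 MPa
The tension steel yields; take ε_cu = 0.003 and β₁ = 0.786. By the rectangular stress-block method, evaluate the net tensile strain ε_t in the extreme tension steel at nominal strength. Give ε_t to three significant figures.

ε_t ≈ 0.00565

a = A_s f_y/(0.85 f'_c b) = 249.32 mm.
β₁ = 0.786, so c = a/β₁ = 249.32/0.786 = 317.20 mm.
From the linear strain diagram with ε_cu = 0.003: ε_t = 0.003 (d − c)/c = 0.003 × (915 − 317.20)/317.20 = 0.00565.
Since ε_t ≥ 0.005, the section is tension-controlled.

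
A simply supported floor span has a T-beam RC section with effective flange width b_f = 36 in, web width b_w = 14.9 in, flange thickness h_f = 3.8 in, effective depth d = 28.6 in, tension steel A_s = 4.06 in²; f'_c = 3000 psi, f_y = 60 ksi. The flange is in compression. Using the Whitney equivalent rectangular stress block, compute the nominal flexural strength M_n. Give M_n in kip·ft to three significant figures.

Tension: T = A_s f_y = 4.06 × 60 = 243.6 kips.
Try a within the flange: a = T/(0.85 f'_c b_f) = 243.6/(0.85 × 3 × 36) = 2.654 in.
Since a = 2.654 ≤ h_f = 3.8 in, the stress block lies entirely in the flange; analyse as a rectangular beam of width b_f.
M_n = T(d − a/2) = 243.6 × (28.6 − 1.327) = 6643.7 kip·in.
M_n = 6643.7/12 = 553.64 kip·ft.

M_n ≈ 554 kip·ft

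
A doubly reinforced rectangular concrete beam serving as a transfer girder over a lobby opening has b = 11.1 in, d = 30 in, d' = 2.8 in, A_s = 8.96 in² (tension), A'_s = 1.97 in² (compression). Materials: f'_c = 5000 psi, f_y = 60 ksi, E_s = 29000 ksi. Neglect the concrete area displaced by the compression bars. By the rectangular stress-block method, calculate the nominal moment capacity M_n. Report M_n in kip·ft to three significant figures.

Assume both steels yield.
a = (A_s − A'_s) f_y/(0.85 f'_c b) = (8.96 − 1.97) × 60/(0.85 × 5 × 11.1) = 8.890 in.
c = a/β₁ = 8.890/0.8 = 11.113 in; ε'_s = 0.003(c − d')/c = 0.0022 ≥ ε_y = 0.0021, so the compression steel yields.
M_n = (A_s − A'_s) f_y (d − a/2) + A'_s f_y (d − d') = 419.4 × (30 − 4.445) + 118.2 × (30 − 2.8) = 10717.8 + 3215.0 = 13932.8 kip·in = 13932.8/12 = 1161.07 kip·ft.

M_n ≈ 1160 kip·ft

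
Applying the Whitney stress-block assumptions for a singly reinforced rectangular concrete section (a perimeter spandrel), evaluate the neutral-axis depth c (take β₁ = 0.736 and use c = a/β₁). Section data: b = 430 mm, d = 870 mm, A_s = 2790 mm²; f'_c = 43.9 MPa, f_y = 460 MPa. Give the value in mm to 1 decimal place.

c ≈ 108.7 mm

T = A_s f_y = 2790 × 460 = 1283400 N = 1283.4 kN.
Setting C = 0.85 f'_c a b equal to T: a = 1283400/(0.85 × 43.9 × 430) = 79.985 mm.
With β₁ = 0.736, c = a/β₁ = 79.985/0.736 = 108.7 mm.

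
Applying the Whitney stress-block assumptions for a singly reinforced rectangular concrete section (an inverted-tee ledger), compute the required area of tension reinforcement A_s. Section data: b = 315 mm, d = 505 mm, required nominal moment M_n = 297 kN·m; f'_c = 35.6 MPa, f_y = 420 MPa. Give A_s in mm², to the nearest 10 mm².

A_s ≈ 1500 mm²

With M_n = 0.85 f'_c a b (d − a/2), solve the quadratic for a:
a = d − √(d² − 2M_n/(0.85 f'_c b)) = 505 − √(505² − 2 × 297×10⁶/(0.85 × 35.6 × 315)) = 66.01 mm.
A_s = 0.85 f'_c a b / f_y = 0.85 × 35.6 × 66.01 × 315 / 420 = 1498.1 mm².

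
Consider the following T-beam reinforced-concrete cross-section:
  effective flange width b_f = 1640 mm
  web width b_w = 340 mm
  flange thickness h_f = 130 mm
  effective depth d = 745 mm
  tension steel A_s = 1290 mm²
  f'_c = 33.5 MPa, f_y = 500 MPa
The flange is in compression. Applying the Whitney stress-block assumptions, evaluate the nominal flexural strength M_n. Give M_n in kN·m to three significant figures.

Tension: T = A_s f_y = 1290 × 500 = 645000 N.
Try a within the flange: a = T/(0.85 f'_c b_f) = 645000/(0.85 × 33.5 × 1640) = 13.81 mm.
Since a = 13.81 ≤ h_f = 130 mm, the stress block lies entirely in the flange; analyse as a rectangular beam of width b_f.
M_n = T(d − a/2) = 645000 × (745 − 6.905) = 476.07 × 10⁶ N·mm.
M_n = 476.07 kN·m.

M_n ≈ 476 kN·m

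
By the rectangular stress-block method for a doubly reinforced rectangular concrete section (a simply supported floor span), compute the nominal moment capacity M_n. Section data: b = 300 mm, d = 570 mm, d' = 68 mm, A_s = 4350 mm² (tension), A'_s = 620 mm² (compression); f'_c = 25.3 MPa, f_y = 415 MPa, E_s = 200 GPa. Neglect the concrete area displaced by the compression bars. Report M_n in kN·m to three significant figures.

Assume both tension and compression steel yield.
Net tension couple steel: A_s − A'_s = 3730 mm².
a = (A_s − A'_s) f_y / (0.85 f'_c b) = 1547950/(0.85 × 25.3 × 300) = 239.94 mm.
c = a/β₁ = 239.94/0.85 = 282.28 mm; ε'_s = 0.003(c − d')/c = 0.0023 ≥ f_y/E_s = 0.0021, so compression steel does yield.
M_n = (A_s − A'_s) f_y (d − a/2) + A'_s f_y (d − d') = [1547950 × (570 − 119.97) + 257300 × (570 − 68)] × 10⁻⁶ = 696.62 + 129.16 = 825.78 kN·m.

M_n ≈ 826 kN·m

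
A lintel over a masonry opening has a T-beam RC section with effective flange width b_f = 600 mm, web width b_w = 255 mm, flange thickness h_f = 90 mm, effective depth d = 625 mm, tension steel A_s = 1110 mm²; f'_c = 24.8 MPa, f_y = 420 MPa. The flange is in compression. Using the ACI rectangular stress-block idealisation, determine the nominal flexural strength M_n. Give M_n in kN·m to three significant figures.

Tension: T = A_s f_y = 1110 × 420 = 466200 N.
Try a within the flange: a = T/(0.85 f'_c b_f) = 466200/(0.85 × 24.8 × 600) = 36.86 mm.
Since a = 36.86 ≤ h_f = 90 mm, the stress block lies entirely in the flange; analyse as a rectangular beam of width b_f.
M_n = T(d − a/2) = 466200 × (625 − 18.43) = 282.78 × 10⁶ N·mm.
M_n = 282.78 kN·m.

M_n ≈ 283 kN·m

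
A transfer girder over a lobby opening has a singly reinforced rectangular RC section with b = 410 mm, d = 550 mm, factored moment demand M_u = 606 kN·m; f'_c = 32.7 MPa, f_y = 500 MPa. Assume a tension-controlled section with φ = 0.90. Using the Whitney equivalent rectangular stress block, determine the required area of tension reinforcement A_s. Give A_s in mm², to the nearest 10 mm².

A_s ≈ 2750 mm²

M_n = M_u/φ = 606/0.90 = 673.333 kN·m.
With M_n = 0.85 f'_c a b (d − a/2), solve the quadratic for a:
a = d − √(d² − 2M_n/(0.85 f'_c b)) = 550 − √(550² − 2 × 673.333×10⁶/(0.85 × 32.7 × 410)) = 120.66 mm.
A_s = 0.85 f'_c a b / f_y = 0.85 × 32.7 × 120.66 × 410 / 500 = 2750.1 mm².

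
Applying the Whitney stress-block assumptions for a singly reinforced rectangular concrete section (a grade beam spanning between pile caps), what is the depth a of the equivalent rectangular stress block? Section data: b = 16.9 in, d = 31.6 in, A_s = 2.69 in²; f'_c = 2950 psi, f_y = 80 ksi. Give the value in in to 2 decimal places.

a ≈ 5.08 in

T = A_s f_y = 2.69 × 80 = 215.2 kips.
a = T/(0.85 f'_c b) = 215.2/(0.85 × 2.95 × 16.9) = 5.08 in.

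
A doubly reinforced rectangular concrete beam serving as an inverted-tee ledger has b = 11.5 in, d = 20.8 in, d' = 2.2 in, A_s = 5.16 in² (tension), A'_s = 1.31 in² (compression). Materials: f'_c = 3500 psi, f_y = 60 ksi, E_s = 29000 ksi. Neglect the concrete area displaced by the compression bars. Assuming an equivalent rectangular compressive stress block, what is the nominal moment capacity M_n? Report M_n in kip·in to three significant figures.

M_n ≈ 5490 kip·in

Assume both steels yield.
a = (A_s − A'_s) f_y/(0.85 f'_c b) = (5.16 − 1.31) × 60/(0.85 × 3.5 × 11.5) = 6.752 in.
c = a/β₁ = 6.752/0.85 = 7.944 in; ε'_s = 0.003(c − d')/c = 0.0022 ≥ ε_y = 0.0021, so the compression steel yields.
M_n = (A_s − A'_s) f_y (d − a/2) + A'_s f_y (d − d') = 231 × (20.8 − 3.376) + 78.6 × (20.8 − 2.2) = 4024.9 + 1462.0 = 5486.9 kip·in.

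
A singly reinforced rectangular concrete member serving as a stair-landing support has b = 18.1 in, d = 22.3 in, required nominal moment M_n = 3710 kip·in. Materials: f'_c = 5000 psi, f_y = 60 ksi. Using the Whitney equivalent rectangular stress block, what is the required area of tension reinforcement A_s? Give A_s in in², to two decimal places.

From M_n = 0.85 f'_c a b (d − a/2):
a = d − √(d² − 2M_n/(0.85 f'_c b)) = 22.3 − √(22.3² − 2 × 3710/(0.85 × 5 × 18.1)) = 2.279 in.
A_s = 0.85 f'_c a b / f_y = 0.85 × 5 × 2.279 × 18.1 / 60 = 2.922 in².

A_s ≈ 2.92 in²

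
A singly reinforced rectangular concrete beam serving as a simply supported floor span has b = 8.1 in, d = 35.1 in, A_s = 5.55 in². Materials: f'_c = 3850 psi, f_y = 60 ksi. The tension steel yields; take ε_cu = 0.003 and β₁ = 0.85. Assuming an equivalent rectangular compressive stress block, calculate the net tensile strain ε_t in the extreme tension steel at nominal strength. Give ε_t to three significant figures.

ε_t ≈ 0.00412

a = A_s f_y/(0.85 f'_c b) = 12.563 in.
β₁ = 0.85, so c = a/β₁ = 12.563/0.85 = 14.780 in.
From the linear strain diagram with ε_cu = 0.003: ε_t = 0.003 (d − c)/c = 0.003 × (35.1 − 14.780)/14.780 = 0.00412.
ε_t is between 0.004 and 0.005 — transition zone.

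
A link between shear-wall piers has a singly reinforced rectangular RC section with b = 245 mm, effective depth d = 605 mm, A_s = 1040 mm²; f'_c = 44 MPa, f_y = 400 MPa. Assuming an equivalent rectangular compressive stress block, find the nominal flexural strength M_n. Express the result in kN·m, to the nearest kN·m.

M_n ≈ 242 kN·m

T = A_s f_y = 1040 × 400 = 416000 N = 416 kN.
From C = T: a = T/(0.85 f'_c b) = 416000/(0.85 × 44 × 245) = 45.40 mm.
M_n = T(d − a/2) = 416 kN × (605 − 22.7) mm = 242.24 kN·m.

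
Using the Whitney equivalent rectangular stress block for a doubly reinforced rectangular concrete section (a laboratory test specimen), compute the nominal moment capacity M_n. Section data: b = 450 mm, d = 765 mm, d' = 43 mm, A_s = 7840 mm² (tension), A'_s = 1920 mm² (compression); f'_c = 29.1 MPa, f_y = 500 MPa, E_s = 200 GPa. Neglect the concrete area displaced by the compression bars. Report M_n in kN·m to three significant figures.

M_n ≈ 2560 kN·m

Assume both tension and compression steel yield.
Net tension couple steel: A_s − A'_s = 5920 mm².
a = (A_s − A'_s) f_y / (0.85 f'_c b) = 2960000/(0.85 × 29.1 × 450) = 265.93 mm.
c = a/β₁ = 265.93/0.842 = 315.83 mm; ε'_s = 0.003(c − d')/c = 0.0026 ≥ f_y/E_s = 0.0025, so compression steel does yield.
M_n = (A_s − A'_s) f_y (d − a/2) + A'_s f_y (d − d') = [2960000 × (765 − 132.965) + 960000 × (765 − 43)] × 10⁻⁶ = 1870.82 + 693.12 = 2563.94 kN·m.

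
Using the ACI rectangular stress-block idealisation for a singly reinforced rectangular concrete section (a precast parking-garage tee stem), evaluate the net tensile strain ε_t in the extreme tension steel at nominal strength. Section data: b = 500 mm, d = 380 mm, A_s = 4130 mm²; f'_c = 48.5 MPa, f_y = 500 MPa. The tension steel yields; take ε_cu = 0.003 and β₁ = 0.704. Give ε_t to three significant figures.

a = A_s f_y/(0.85 f'_c b) = 100.18 mm.
β₁ = 0.704, so c = a/β₁ = 100.18/0.704 = 142.30 mm.
From the linear strain diagram with ε_cu = 0.003: ε_t = 0.003 (d − c)/c = 0.003 × (380 − 142.30)/142.30 = 0.00501.
Since ε_t ≥ 0.005, the section is tension-controlled.

ε_t ≈ 0.00501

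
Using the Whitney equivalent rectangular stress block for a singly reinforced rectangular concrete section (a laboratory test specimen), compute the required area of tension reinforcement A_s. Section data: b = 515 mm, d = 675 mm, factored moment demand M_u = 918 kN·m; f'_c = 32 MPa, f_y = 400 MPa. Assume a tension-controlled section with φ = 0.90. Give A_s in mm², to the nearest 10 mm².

A_s ≈ 4140 mm²

M_n = M_u/φ = 918/0.90 = 1020 kN·m.
With M_n = 0.85 f'_c a b (d − a/2), solve the quadratic for a:
a = d − √(d² − 2M_n/(0.85 f'_c b)) = 675 − √(675² − 2 × 1020×10⁶/(0.85 × 32 × 515)) = 118.23 mm.
A_s = 0.85 f'_c a b / f_y = 0.85 × 32 × 118.23 × 515 / 400 = 4140.4 mm².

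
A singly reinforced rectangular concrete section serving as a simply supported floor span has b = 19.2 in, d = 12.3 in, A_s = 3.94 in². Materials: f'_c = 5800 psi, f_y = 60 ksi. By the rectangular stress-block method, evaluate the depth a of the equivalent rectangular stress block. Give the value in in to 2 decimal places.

T = A_s f_y = 3.94 × 60 = 236.4 kips.
a = T/(0.85 f'_c b) = 236.4/(0.85 × 5.8 × 19.2) = 2.50 in.

a ≈ 2.50 in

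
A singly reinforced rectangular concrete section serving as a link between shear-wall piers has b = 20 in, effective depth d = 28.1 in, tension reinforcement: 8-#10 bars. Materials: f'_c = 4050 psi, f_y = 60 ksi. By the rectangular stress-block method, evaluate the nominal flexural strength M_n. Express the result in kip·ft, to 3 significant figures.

A_s = 8 × 1.27 = 10.16 in².
T = A_s f_y = 10.16 × 60 = 609.6 kips.
a = T/(0.85 f'_c b) = 609.6/(0.85 × 4.05 × 20) = 8.854 in.
M_n = T(d − a/2) = 609.6 × (28.1 − 4.427) = 14431.1 kip·in = 14431.1/12 = 1202.59 kip·ft.

M_n ≈ 1200 kip·ft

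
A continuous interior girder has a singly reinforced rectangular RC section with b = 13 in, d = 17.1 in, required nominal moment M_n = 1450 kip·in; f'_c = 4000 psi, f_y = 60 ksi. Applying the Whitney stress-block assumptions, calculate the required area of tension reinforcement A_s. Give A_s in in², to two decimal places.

A_s ≈ 1.50 in²

From M_n = 0.85 f'_c a b (d − a/2):
a = d − √(d² − 2M_n/(0.85 f'_c b)) = 17.1 − √(17.1² − 2 × 1450/(0.85 × 4 × 13)) = 2.040 in.
A_s = 0.85 f'_c a b / f_y = 0.85 × 4 × 2.040 × 13 / 60 = 1.503 in².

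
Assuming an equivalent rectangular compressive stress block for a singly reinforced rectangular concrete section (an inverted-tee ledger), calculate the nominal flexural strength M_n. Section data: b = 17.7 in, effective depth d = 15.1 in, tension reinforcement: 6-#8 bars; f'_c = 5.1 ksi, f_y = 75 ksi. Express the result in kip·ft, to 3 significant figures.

M_n ≈ 379 kip·ft

A_s = 6 × 0.79 = 4.74 in².
T = A_s f_y = 4.74 × 75 = 355.5 kips.
a = T/(0.85 f'_c b) = 355.5/(0.85 × 5.1 × 17.7) = 4.633 in.
M_n = T(d − a/2) = 355.5 × (15.1 − 2.3165) = 4544.5 kip·in = 4544.5/12 = 378.71 kip·ft.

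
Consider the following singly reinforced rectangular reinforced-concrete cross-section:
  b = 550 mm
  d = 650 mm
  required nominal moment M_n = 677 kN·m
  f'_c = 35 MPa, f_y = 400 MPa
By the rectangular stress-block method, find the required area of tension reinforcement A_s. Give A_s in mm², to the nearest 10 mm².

With M_n = 0.85 f'_c a b (d − a/2), solve the quadratic for a:
a = d − √(d² − 2M_n/(0.85 f'_c b)) = 650 − √(650² − 2 × 677×10⁶/(0.85 × 35 × 550)) = 67.12 mm.
A_s = 0.85 f'_c a b / f_y = 0.85 × 35 × 67.12 × 550 / 400 = 2745.6 mm².

A_s ≈ 2750 mm²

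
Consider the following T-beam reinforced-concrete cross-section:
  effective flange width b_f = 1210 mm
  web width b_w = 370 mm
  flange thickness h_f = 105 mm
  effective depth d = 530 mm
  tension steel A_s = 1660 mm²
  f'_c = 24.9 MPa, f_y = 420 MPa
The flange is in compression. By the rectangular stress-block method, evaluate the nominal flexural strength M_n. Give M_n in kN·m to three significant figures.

M_n ≈ 360 kN·m

Tension: T = A_s f_y = 1660 × 420 = 697200 N.
Try a within the flange: a = T/(0.85 f'_c b_f) = 697200/(0.85 × 24.9 × 1210) = 27.22 mm.
Since a = 27.22 ≤ h_f = 105 mm, the stress block lies entirely in the flange; analyse as a rectangular beam of width b_f.
M_n = T(d − a/2) = 697200 × (530 − 13.61) = 360.03 × 10⁶ N·mm.
M_n = 360.03 kN·m.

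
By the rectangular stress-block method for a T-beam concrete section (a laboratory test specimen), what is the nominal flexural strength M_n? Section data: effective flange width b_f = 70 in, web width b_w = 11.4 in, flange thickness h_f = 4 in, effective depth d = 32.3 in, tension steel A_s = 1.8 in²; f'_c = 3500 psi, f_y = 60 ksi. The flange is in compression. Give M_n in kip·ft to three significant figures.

M_n ≈ 288 kip·ft

Tension: T = A_s f_y = 1.8 × 60 = 108 kips.
Try a within the flange: a = T/(0.85 f'_c b_f) = 108/(0.85 × 3.5 × 70) = 0.519 in.
Since a = 0.519 ≤ h_f = 4 in, the stress block lies entirely in the flange; analyse as a rectangular beam of width b_f.
M_n = T(d − a/2) = 108 × (32.3 − 0.2595) = 3460.4 kip·in.
M_n = 3460.4/12 = 288.37 kip·ft.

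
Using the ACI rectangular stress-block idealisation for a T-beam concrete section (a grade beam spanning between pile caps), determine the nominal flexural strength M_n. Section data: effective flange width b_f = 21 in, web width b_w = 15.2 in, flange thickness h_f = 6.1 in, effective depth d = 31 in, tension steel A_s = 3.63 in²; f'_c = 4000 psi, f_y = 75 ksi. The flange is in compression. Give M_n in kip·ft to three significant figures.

M_n ≈ 660 kip·ft

Tension: T = A_s f_y = 3.63 × 75 = 272.25 kips.
Try a within the flange: a = T/(0.85 f'_c b_f) = 272.25/(0.85 × 4 × 21) = 3.813 in.
Since a = 3.813 ≤ h_f = 6.1 in, the stress block lies entirely in the flange; analyse as a rectangular beam of width b_f.
M_n = T(d − a/2) = 272.25 × (31 − 1.9065) = 7920.7 kip·in.
M_n = 7920.7/12 = 660.06 kip·ft.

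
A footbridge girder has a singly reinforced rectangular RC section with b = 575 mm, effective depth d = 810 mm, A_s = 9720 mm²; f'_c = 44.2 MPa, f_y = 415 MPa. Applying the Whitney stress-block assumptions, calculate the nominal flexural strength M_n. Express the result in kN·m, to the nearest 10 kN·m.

M_n ≈ 2890 kN·m

T = A_s f_y = 9720 × 415 = 4033800 N = 4033.8 kN.
From C = T: a = T/(0.85 f'_c b) = 4033800/(0.85 × 44.2 × 575) = 186.73 mm.
M_n = T(d − a/2) = 4033.8 kN × (810 − 93.365) mm = 2890.76 kN·m.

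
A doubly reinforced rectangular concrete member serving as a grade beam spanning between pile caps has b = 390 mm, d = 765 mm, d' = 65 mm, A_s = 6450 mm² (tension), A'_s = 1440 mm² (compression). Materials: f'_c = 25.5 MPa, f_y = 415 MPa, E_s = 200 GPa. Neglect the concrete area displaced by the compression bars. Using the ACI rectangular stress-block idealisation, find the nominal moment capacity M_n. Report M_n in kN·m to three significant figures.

Assume both tension and compression steel yield.
Net tension couple steel: A_s − A'_s = 5010 mm².
a = (A_s − A'_s) f_y / (0.85 f'_c b) = 2079150/(0.85 × 25.5 × 390) = 245.96 mm.
c = a/β₁ = 245.96/0.85 = 289.36 mm; ε'_s = 0.003(c − d')/c = 0.0023 ≥ f_y/E_s = 0.0021, so compression steel does yield.
M_n = (A_s − A'_s) f_y (d − a/2) + A'_s f_y (d − d') = [2079150 × (765 − 122.98) + 597600 × (765 − 65)] × 10⁻⁶ = 1334.86 + 418.32 = 1753.18 kN·m.

M_n ≈ 1750 kN·m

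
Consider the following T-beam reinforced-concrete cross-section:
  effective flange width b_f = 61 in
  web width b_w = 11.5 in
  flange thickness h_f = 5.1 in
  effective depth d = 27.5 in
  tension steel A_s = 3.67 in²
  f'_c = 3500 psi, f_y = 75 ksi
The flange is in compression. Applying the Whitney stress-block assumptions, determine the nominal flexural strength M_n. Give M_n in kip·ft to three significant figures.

M_n ≈ 613 kip·ft

Tension: T = A_s f_y = 3.67 × 75 = 275.25 kips.
Try a within the flange: a = T/(0.85 f'_c b_f) = 275.25/(0.85 × 3.5 × 61) = 1.517 in.
Since a = 1.517 ≤ h_f = 5.1 in, the stress block lies entirely in the flange; analyse as a rectangular beam of width b_f.
M_n = T(d − a/2) = 275.25 × (27.5 − 0.7585) = 7360.6 kip·in.
M_n = 7360.6/12 = 613.38 kip·ft.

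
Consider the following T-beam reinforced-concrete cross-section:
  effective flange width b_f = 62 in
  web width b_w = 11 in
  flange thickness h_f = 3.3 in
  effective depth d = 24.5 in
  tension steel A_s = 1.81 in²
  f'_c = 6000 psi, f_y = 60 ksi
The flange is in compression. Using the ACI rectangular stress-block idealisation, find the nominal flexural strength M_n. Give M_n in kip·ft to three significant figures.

Tension: T = A_s f_y = 1.81 × 60 = 108.6 kips.
Try a within the flange: a = T/(0.85 f'_c b_f) = 108.6/(0.85 × 6 × 62) = 0.343 in.
Since a = 0.343 ≤ h_f = 3.3 in, the stress block lies entirely in the flange; analyse as a rectangular beam of width b_f.
M_n = T(d − a/2) = 108.6 × (24.5 − 0.1715) = 2642.1 kip·in.
M_n = 2642.1/12 = 220.18 kip·ft.

M_n ≈ 220 kip·ft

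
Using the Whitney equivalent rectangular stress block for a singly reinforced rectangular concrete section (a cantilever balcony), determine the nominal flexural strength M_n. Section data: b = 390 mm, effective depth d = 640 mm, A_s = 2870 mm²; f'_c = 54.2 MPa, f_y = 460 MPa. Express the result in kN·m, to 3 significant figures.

T = A_s f_y = 2870 × 460 = 1320200 N = 1320.2 kN.
From C = T: a = T/(0.85 f'_c b) = 1320200/(0.85 × 54.2 × 390) = 73.48 mm.
M_n = T(d − a/2) = 1320.2 kN × (640 − 36.74) mm = 796.42 kN·m.

M_n ≈ 796 kN·m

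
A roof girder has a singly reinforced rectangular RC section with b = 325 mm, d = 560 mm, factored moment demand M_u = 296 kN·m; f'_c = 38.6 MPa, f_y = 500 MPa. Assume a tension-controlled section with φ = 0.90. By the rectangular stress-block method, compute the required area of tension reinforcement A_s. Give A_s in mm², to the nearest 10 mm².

M_n = M_u/φ = 296/0.90 = 328.889 kN·m.
With M_n = 0.85 f'_c a b (d − a/2), solve the quadratic for a:
a = d − √(d² − 2M_n/(0.85 f'_c b)) = 560 − √(560² − 2 × 328.889×10⁶/(0.85 × 38.6 × 325)) = 58.09 mm.
A_s = 0.85 f'_c a b / f_y = 0.85 × 38.6 × 58.09 × 325 / 500 = 1238.9 mm².

A_s ≈ 1240 mm²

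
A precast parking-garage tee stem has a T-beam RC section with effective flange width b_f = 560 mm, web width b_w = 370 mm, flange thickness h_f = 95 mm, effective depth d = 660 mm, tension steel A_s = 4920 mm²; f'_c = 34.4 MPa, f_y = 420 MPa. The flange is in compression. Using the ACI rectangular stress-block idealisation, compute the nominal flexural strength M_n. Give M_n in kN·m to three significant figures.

Tension: T = A_s f_y = 4920 × 420 = 2066400 N.
Try a within the flange: a = T/(0.85 f'_c b_f) = 2066400/(0.85 × 34.4 × 560) = 126.20 mm.
a = 126.20 > h_f = 95 mm: the block extends into the web. Split into flange-overhang and web parts.
C_f = 0.85 f'_c (b_f − b_w) h_f = 0.85 × 34.4 × (560 − 370) × 95 = 527782 N.
Remaining web compression depth: a_w = (T − C_f)/(0.85 f'_c b_w) = (2066400 − 527782)/(0.85 × 34.4 × 370) = 142.22 mm.
M_n = C_f(d − h_f/2) + (T − C_f)(d − a_w/2) = 527782 × (660 − 47.5) + 1538618 × (660 − 71.11) = 323.27 + 906.08 = 1229.35 × 10⁶ N·mm.
M_n = 1229.35 kN·m.

M_n ≈ 1230 kN·m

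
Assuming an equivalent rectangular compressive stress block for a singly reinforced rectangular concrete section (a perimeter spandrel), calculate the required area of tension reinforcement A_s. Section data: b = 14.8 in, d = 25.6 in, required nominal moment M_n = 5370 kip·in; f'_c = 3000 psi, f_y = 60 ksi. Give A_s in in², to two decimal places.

From M_n = 0.85 f'_c a b (d − a/2):
a = d − √(d² − 2M_n/(0.85 f'_c b)) = 25.6 − √(25.6² − 2 × 5370/(0.85 × 3 × 14.8)) = 6.344 in.
A_s = 0.85 f'_c a b / f_y = 0.85 × 3 × 6.344 × 14.8 / 60 = 3.990 in².

A_s ≈ 3.99 in²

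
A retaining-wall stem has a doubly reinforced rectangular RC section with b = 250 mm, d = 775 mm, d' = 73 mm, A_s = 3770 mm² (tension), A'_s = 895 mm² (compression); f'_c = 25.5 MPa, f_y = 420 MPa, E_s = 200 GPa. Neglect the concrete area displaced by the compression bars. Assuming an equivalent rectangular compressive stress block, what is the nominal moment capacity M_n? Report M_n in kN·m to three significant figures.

Assume both tension and compression steel yield.
Net tension couple steel: A_s − A'_s = 2875 mm².
a = (A_s − A'_s) f_y / (0.85 f'_c b) = 1207500/(0.85 × 25.5 × 250) = 222.84 mm.
c = a/β₁ = 222.84/0.85 = 262.16 mm; ε'_s = 0.003(c − d')/c = 0.0022 ≥ f_y/E_s = 0.0021, so compression steel does yield.
M_n = (A_s − A'_s) f_y (d − a/2) + A'_s f_y (d − d') = [1207500 × (775 − 111.42) + 375900 × (775 − 73)] × 10⁻⁶ = 801.27 + 263.88 = 1065.15 kN·m.

M_n ≈ 1070 kN·m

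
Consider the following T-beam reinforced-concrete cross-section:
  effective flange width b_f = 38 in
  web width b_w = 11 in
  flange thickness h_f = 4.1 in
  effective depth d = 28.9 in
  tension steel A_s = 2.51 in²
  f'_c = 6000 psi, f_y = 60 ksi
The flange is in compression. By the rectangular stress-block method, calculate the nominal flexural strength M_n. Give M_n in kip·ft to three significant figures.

M_n ≈ 358 kip·ft

Tension: T = A_s f_y = 2.51 × 60 = 150.6 kips.
Try a within the flange: a = T/(0.85 f'_c b_f) = 150.6/(0.85 × 6 × 38) = 0.777 in.
Since a = 0.777 ≤ h_f = 4.1 in, the stress block lies entirely in the flange; analyse as a rectangular beam of width b_f.
M_n = T(d − a/2) = 150.6 × (28.9 − 0.3885) = 4293.8 kip·in.
M_n = 4293.8/12 = 357.82 kip·ft.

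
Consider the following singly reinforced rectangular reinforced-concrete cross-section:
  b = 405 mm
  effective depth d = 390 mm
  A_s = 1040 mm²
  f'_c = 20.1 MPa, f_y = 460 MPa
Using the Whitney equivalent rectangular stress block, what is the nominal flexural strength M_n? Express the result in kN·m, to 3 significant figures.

M_n ≈ 170 kN·m

T = A_s f_y = 1040 × 460 = 478400 N = 478.4 kN.
From C = T: a = T/(0.85 f'_c b) = 478400/(0.85 × 20.1 × 405) = 69.14 mm.
M_n = T(d − a/2) = 478.4 kN × (390 − 34.57) mm = 170.04 kN·m.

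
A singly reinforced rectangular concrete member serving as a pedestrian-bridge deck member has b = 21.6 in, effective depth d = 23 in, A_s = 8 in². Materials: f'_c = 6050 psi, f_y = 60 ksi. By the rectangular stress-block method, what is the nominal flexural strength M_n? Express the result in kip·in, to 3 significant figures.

T = A_s f_y = 8 × 60 = 480 kips.
a = T/(0.85 f'_c b) = 480/(0.85 × 6.05 × 21.6) = 4.321 in.
M_n = T(d − a/2) = 480 × (23 − 2.1605) = 10003.0 kip·in.

M_n ≈ 10000 kip·in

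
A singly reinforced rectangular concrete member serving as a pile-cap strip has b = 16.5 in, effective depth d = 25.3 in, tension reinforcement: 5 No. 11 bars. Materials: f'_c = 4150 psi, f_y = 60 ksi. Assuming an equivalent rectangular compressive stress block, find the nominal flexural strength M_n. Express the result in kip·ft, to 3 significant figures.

M_n ≈ 830 kip·ft

A_s = 5 × 1.56 = 7.8 in².
T = A_s f_y = 7.8 × 60 = 468 kips.
a = T/(0.85 f'_c b) = 468/(0.85 × 4.15 × 16.5) = 8.041 in.
M_n = T(d − a/2) = 468 × (25.3 − 4.0205) = 9958.8 kip·in = 9958.8/12 = 829.90 kip·ft.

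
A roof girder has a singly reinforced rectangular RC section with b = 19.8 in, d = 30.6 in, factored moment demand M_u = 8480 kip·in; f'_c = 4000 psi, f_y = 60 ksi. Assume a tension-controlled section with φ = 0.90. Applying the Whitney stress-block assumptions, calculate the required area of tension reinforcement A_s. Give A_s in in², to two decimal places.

A_s ≈ 5.59 in²

M_n = M_u/φ = 8480/0.90 = 9422.22 kip·in.
From M_n = 0.85 f'_c a b (d − a/2):
a = d − √(d² − 2M_n/(0.85 f'_c b)) = 30.6 − √(30.6² − 2 × 9422.22/(0.85 × 4 × 19.8)) = 4.979 in.
A_s = 0.85 f'_c a b / f_y = 0.85 × 4 × 4.979 × 19.8 / 60 = 5.586 in².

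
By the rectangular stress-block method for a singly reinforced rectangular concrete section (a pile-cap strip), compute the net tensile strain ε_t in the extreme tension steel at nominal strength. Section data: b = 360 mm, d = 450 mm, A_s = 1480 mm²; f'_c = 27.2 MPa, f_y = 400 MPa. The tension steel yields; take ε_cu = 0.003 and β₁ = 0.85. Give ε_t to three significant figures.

ε_t ≈ 0.0131

a = A_s f_y/(0.85 f'_c b) = 71.13 mm.
β₁ = 0.85, so c = a/β₁ = 71.13/0.85 = 83.68 mm.
From the linear strain diagram with ε_cu = 0.003: ε_t = 0.003 (d − c)/c = 0.003 × (450 − 83.68)/83.68 = 0.0131.
Since ε_t ≥ 0.005, the section is tension-controlled.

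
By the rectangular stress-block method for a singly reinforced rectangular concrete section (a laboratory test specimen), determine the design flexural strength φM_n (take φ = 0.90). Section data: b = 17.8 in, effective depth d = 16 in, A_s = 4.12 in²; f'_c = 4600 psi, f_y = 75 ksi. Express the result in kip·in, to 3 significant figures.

φM_n ≈ 3830 kip·in

T = A_s f_y = 4.12 × 75 = 309 kips.
a = T/(0.85 f'_c b) = 309/(0.85 × 4.6 × 17.8) = 4.440 in.
M_n = T(d − a/2) = 309 × (16 − 2.22) = 4258.0 kip·in.
φM_n = 0.90 × 4258.0 = 3832.2 kip·in.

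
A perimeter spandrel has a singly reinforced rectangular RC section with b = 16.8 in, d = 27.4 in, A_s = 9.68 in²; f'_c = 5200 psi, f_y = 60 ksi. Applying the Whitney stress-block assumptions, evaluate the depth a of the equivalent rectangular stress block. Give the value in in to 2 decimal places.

a ≈ 7.82 in

T = A_s f_y = 9.68 × 60 = 580.8 kips.
a = T/(0.85 f'_c b) = 580.8/(0.85 × 5.2 × 16.8) = 7.82 in.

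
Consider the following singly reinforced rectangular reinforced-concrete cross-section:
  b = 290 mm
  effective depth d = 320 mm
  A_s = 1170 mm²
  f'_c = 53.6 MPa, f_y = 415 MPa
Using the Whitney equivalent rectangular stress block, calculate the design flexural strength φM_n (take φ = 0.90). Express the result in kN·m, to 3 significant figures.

T = A_s f_y = 1170 × 415 = 485550 N = 485.55 kN.
From C = T: a = T/(0.85 f'_c b) = 485550/(0.85 × 53.6 × 290) = 36.75 mm.
M_n = T(d − a/2) = 485.55 kN × (320 − 18.375) mm = 146.45 kN·m.
φM_n = 0.90 × 146.45 = 131.81 kN·m.

φM_n ≈ 132 kN·m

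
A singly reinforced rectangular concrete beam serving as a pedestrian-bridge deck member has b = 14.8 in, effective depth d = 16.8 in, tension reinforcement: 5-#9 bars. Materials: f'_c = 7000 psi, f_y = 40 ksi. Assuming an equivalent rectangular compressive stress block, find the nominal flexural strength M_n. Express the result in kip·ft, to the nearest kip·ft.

M_n ≈ 261 kip·ft

A_s = 5 × 1 = 5 in².
T = A_s f_y = 5 × 40 = 200 kips.
a = T/(0.85 f'_c b) = 200/(0.85 × 7 × 14.8) = 2.271 in.
M_n = T(d − a/2) = 200 × (16.8 − 1.1355) = 3132.9 kip·in = 3132.9/12 = 261.08 kip·ft.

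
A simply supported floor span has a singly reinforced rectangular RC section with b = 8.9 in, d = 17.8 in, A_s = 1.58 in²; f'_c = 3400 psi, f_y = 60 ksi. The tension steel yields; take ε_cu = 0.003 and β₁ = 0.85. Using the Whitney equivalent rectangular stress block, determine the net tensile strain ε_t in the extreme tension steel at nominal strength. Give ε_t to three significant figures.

ε_t ≈ 0.00932

a = A_s f_y/(0.85 f'_c b) = 3.686 in.
β₁ = 0.85, so c = a/β₁ = 3.686/0.85 = 4.336 in.
From the linear strain diagram with ε_cu = 0.003: ε_t = 0.003 (d − c)/c = 0.003 × (17.8 − 4.336)/4.336 = 0.00932.
Since ε_t ≥ 0.005, the section is tension-controlled.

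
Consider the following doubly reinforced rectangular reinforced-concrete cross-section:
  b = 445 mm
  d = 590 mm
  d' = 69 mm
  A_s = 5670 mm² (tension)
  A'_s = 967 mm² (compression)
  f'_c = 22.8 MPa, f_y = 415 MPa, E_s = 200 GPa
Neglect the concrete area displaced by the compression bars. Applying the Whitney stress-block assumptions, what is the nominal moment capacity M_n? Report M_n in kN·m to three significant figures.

M_n ≈ 1140 kN·m

Assume both tension and compression steel yield.
Net tension couple steel: A_s − A'_s = 4703 mm².
a = (A_s − A'_s) f_y / (0.85 f'_c b) = 1951745/(0.85 × 22.8 × 445) = 226.31 mm.
c = a/β₁ = 226.31/0.85 = 266.25 mm; ε'_s = 0.003(c − d')/c = 0.0022 ≥ f_y/E_s = 0.0021, so compression steel does yield.
M_n = (A_s − A'_s) f_y (d − a/2) + A'_s f_y (d − d') = [1951745 × (590 − 113.155) + 401305 × (590 − 69)] × 10⁻⁶ = 930.68 + 209.08 = 1139.76 kN·m.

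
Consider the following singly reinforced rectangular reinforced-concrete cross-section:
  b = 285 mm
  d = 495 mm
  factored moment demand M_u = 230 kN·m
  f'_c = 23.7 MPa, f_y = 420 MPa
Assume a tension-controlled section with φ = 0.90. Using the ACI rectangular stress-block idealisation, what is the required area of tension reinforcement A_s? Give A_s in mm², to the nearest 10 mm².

A_s ≈ 1370 mm²

M_n = M_u/φ = 230/0.90 = 255.556 kN·m.
With M_n = 0.85 f'_c a b (d − a/2), solve the quadratic for a:
a = d − √(d² − 2M_n/(0.85 f'_c b)) = 495 − √(495² − 2 × 255.556×10⁶/(0.85 × 23.7 × 285)) = 100.03 mm.
A_s = 0.85 f'_c a b / f_y = 0.85 × 23.7 × 100.03 × 285 / 420 = 1367.4 mm².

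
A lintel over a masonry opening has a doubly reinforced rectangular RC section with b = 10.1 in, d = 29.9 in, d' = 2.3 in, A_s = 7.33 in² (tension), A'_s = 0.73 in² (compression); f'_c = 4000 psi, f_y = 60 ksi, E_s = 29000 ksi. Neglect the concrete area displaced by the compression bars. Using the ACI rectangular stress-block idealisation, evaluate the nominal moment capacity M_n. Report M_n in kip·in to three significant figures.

Assume both steels yield.
a = (A_s − A'_s) f_y/(0.85 f'_c b) = (7.33 − 0.73) × 60/(0.85 × 4 × 10.1) = 11.532 in.
c = a/β₁ = 11.532/0.85 = 13.567 in; ε'_s = 0.003(c − d')/c = 0.0025 ≥ ε_y = 0.0021, so the compression steel yields.
M_n = (A_s − A'_s) f_y (d − a/2) + A'_s f_y (d − d') = 396 × (29.9 − 5.766) + 43.8 × (29.9 − 2.3) = 9557.1 + 1208.9 = 10766.0 kip·in.

M_n ≈ 10800 kip·in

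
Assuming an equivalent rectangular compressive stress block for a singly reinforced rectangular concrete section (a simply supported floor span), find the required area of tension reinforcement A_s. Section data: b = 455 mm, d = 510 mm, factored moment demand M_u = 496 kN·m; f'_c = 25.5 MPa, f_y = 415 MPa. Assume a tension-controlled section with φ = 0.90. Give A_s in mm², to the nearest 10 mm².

A_s ≈ 2970 mm²

M_n = M_u/φ = 496/0.90 = 551.111 kN·m.
With M_n = 0.85 f'_c a b (d − a/2), solve the quadratic for a:
a = d − √(d² − 2M_n/(0.85 f'_c b)) = 510 − √(510² − 2 × 551.111×10⁶/(0.85 × 25.5 × 455)) = 124.85 mm.
A_s = 0.85 f'_c a b / f_y = 0.85 × 25.5 × 124.85 × 455 / 415 = 2967.0 mm².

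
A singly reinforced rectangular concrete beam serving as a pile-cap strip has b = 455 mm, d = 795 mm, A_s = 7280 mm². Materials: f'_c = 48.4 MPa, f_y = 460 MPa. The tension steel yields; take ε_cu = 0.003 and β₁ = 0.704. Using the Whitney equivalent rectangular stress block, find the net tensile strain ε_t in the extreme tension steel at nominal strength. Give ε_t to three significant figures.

ε_t ≈ 0.00639

a = A_s f_y/(0.85 f'_c b) = 178.90 mm.
β₁ = 0.704, so c = a/β₁ = 178.90/0.704 = 254.12 mm.
From the linear strain diagram with ε_cu = 0.003: ε_t = 0.003 (d − c)/c = 0.003 × (795 − 254.12)/254.12 = 0.00639.
Since ε_t ≥ 0.005, the section is tension-controlled.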